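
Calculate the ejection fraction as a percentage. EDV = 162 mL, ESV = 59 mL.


SV = EDV - ESV = 162 - 59 = 103 mL
EF = SV/EDV * 100 = 103/162 * 100
EF = 63.58%


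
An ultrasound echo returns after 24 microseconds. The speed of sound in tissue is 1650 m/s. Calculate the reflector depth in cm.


depth = c * t / 2
t = 24 us = 2.4000e-05 s
depth = 1650 * 2.4000e-05 / 2
depth = 0.0198 m = 1.98 cm


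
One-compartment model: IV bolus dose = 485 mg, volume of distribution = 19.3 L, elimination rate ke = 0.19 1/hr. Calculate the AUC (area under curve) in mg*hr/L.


C0 = Dose/Vd = 485/19.3 = 25.1295 mg/L
AUC = C0/ke = 25.1295/0.19
AUC = 132.3 mg*hr/L


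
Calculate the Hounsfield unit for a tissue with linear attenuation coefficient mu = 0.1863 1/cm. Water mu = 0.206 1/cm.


HU = ((mu_tissue - mu_water) / mu_water) * 1000
HU = ((0.1863 - 0.206) / 0.206) * 1000
HU = -95.63


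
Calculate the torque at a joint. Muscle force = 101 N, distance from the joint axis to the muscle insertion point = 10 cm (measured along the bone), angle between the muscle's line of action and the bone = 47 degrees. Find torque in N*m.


Torque = F * d * sin(theta)   (moment arm = d*sin(theta))
d = 10 cm = 0.1 m
Torque = 101 * 0.1 * sin(47)
Torque = 7.387 N*m


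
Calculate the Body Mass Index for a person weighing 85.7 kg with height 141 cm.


BMI = weight / height^2
height = 141 cm = 1.41 m
BMI = 85.7 / 1.41^2
BMI = 43.11 kg/m^2


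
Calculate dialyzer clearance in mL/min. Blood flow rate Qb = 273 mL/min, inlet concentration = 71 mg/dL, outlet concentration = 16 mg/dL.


K = Qb * (Cb_in - Cb_out) / Cb_in
K = 273 * (71 - 16) / 71
K = 211.5 mL/min


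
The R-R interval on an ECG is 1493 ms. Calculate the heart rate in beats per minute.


HR = 60 / RR_interval(s)
RR = 1493 ms = 1.493 s
HR = 60 / 1.493 = 40.19 bpm


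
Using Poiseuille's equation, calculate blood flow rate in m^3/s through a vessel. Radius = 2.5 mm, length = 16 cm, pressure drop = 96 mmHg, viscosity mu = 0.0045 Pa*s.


Q = pi*r^4*dP / (8*mu*L)
r = 0.0025 m, L = 0.16 m
dP = 96 mmHg = 12798.912 Pa
Q = 2.7268e-04 m^3/s


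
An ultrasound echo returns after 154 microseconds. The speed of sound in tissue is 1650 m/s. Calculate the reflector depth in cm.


depth = c * t / 2
t = 154 us = 1.5400e-04 s
depth = 1650 * 1.5400e-04 / 2
depth = 0.12705 m = 12.705 cm


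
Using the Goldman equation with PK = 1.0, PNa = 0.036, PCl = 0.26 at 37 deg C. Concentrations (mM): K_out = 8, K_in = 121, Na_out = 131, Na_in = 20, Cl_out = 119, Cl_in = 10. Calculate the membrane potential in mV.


Vm = (RT/F)*ln((PK*Ko + PNa*Nao + PCl*Cli)/(PK*Ki + PNa*Nai + PCl*Clo))
Numer = 15.316, Denom = 152.66
Vm = -61.45 mV


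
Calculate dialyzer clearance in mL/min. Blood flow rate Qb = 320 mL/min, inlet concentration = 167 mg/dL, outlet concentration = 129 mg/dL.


K = Qb * (Cb_in - Cb_out) / Cb_in
K = 320 * (167 - 129) / 167
K = 72.81 mL/min


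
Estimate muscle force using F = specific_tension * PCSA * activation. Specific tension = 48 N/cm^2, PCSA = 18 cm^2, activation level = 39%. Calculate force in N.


F = sigma * PCSA * activation
F = 48 * 18 * 0.39
F = 337 N


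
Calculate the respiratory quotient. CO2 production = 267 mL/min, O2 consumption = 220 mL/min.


RQ = VCO2 / VO2
RQ = 267 / 220
RQ = 1.214


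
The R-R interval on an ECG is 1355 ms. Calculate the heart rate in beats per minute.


HR = 60 / RR_interval(s)
RR = 1355 ms = 1.355 s
HR = 60 / 1.355 = 44.28 bpm


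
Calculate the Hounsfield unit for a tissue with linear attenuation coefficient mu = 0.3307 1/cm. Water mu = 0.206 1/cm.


HU = ((mu_tissue - mu_water) / mu_water) * 1000
HU = ((0.3307 - 0.206) / 0.206) * 1000
HU = 605.3


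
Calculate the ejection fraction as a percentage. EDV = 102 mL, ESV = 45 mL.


SV = EDV - ESV = 102 - 45 = 57 mL
EF = SV/EDV * 100 = 57/102 * 100
EF = 55.88%


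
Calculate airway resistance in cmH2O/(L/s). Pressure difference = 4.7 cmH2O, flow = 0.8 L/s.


R = dP / flow
R = 4.7 / 0.8
R = 5.875 cmH2O/(L/s)


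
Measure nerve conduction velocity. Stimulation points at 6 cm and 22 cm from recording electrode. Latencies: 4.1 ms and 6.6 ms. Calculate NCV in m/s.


Distance = (22 - 6) / 100 = 0.16 m
dt = (6.6 - 4.1) / 1000 = 0.0025 s
NCV = dist / dt = 64 m/s


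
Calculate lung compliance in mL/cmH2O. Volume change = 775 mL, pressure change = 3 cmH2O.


C = dV / dP
C = 775 / 3
C = 258.3 mL/cmH2O


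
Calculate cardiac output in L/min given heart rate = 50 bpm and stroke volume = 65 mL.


CO = HR * SV
CO = 50 * 65 / 1000
CO = 3.25 L/min


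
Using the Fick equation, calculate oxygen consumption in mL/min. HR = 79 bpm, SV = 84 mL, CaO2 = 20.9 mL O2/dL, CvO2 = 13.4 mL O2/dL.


CO = HR*SV = 79*84/1000 = 6.636 L/min
a-v O2 diff = 20.9 - 13.4 = 7.5 mL/dL
VO2 = CO * (CaO2-CvO2) * 10 dL/L
VO2 = 6.636 * 7.5 * 10
VO2 = 497.7 mL/min


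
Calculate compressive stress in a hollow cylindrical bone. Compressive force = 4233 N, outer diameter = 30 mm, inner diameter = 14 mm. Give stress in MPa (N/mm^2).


A = pi*(r_o^2 - r_i^2)
r_o = 15 mm, r_i = 7 mm
A = 552.92 mm^2
sigma = F/A = 4233 / 552.92
sigma = 7.656 MPa


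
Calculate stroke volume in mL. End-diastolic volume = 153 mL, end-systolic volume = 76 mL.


SV = EDV - ESV
SV = 153 - 76
SV = 77 mL


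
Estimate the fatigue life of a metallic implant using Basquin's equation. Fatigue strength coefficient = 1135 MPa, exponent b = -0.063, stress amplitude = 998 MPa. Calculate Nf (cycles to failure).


sigma_a = sigma_f' * (2Nf)^b
2Nf = (sigma_a/sigma_f')^(1/b)
2Nf = (998/1135)^(1/-0.063)
2Nf = 7.7046181
Nf = 3.852


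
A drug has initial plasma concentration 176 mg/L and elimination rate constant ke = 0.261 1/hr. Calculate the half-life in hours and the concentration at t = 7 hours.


t_half = ln(2) / ke = 0.693147 / 0.261 = 2.656 hr
C(t) = C0 * exp(-ke*t) = 176 * exp(-0.261*7)
C(7) = 28.32 mg/L


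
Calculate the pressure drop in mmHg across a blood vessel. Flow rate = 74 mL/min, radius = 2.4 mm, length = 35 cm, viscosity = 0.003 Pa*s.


dP = 8*mu*L*Q / (pi*r^4)
Q = 74 mL/min = 1.23333e-06 m^3/s
dP = 99.3948 Pa = 99.3948 / 133.322 mmHg = 0.7455 mmHg


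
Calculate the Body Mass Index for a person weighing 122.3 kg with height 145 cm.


BMI = weight / height^2
height = 145 cm = 1.45 m
BMI = 122.3 / 1.45^2
BMI = 58.17 kg/m^2


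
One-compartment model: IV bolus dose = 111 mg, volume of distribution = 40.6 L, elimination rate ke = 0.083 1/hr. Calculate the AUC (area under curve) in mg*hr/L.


C0 = Dose/Vd = 111/40.6 = 2.73399 mg/L
AUC = C0/ke = 2.73399/0.083
AUC = 32.94 mg*hr/L


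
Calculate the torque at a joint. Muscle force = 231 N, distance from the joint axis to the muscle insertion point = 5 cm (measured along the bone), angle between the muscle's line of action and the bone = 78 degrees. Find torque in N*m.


Torque = F * d * sin(theta)   (moment arm = d*sin(theta))
d = 5 cm = 0.05 m
Torque = 231 * 0.05 * sin(78)
Torque = 11.3 N*m


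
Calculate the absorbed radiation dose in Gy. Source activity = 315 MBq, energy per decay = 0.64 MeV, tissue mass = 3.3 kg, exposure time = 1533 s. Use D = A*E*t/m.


A = 315 MBq = 3.1500e+08 Bq
E = 0.64 MeV = 1.02528e-13 J
D = A*E*t/m = 3.1500e+08*1.02528e-13*1533/3.3
D = 0.015 Gy


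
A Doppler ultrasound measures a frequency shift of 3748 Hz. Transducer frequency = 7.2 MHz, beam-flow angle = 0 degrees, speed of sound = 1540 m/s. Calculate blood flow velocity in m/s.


v = fd * c / (2 * f0 * cos(theta))
v = 3748 * 1540 / (2 * 7.2000e+06 * cos(0))
v = 0.4008 m/s


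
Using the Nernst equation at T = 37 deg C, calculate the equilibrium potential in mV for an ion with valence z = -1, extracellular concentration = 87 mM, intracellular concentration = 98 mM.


E = (RT/(zF)) * ln(C_out/C_in)
T = 37 + 273.15 = 310.15 K
E = (8.314 * 310.15 / (-1 * 96485)) * ln(87/98)
E = 3.182 mV


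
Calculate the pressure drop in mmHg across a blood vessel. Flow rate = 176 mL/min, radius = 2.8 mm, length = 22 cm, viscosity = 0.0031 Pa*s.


dP = 8*mu*L*Q / (pi*r^4)
Q = 176 mL/min = 2.93333e-06 m^3/s
dP = 82.8807 Pa = 82.8807 / 133.322 mmHg = 0.6217 mmHg


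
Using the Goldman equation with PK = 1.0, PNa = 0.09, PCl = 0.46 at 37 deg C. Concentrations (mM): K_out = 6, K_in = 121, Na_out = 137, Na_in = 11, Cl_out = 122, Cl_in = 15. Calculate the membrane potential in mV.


Vm = (RT/F)*ln((PK*Ko + PNa*Nao + PCl*Cli)/(PK*Ki + PNa*Nai + PCl*Clo))
Numer = 25.23, Denom = 178.11
Vm = -52.23 mV


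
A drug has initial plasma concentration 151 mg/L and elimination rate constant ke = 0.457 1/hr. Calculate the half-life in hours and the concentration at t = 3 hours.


t_half = ln(2) / ke = 0.693147 / 0.457 = 1.517 hr
C(t) = C0 * exp(-ke*t) = 151 * exp(-0.457*3)
C(3) = 38.33 mg/L


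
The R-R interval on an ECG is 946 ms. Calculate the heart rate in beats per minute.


HR = 60 / RR_interval(s)
RR = 946 ms = 0.946 s
HR = 60 / 0.946 = 63.42 bpm


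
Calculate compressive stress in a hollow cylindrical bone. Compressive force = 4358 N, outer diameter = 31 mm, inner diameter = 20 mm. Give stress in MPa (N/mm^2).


A = pi*(r_o^2 - r_i^2)
r_o = 15.5 mm, r_i = 10 mm
A = 440.608 mm^2
sigma = F/A = 4358 / 440.608
sigma = 9.891 MPa


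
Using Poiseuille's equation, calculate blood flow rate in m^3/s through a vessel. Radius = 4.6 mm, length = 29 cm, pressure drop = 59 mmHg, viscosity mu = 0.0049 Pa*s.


Q = pi*r^4*dP / (8*mu*L)
r = 0.0046 m, L = 0.29 m
dP = 59 mmHg = 7865.998 Pa
Q = 9.7331e-04 m^3/s


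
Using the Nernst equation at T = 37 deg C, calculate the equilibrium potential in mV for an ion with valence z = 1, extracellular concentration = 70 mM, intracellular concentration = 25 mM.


E = (RT/(zF)) * ln(C_out/C_in)
T = 37 + 273.15 = 310.15 K
E = (8.314 * 310.15 / (1 * 96485)) * ln(70/25)
E = 27.52 mV


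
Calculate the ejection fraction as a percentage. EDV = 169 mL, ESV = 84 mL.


SV = EDV - ESV = 169 - 84 = 85 mL
EF = SV/EDV * 100 = 85/169 * 100
EF = 50.3%


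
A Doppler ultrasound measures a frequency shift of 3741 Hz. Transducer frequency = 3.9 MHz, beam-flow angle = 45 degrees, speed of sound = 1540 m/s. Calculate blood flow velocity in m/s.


v = fd * c / (2 * f0 * cos(theta))
v = 3741 * 1540 / (2 * 3.9000e+06 * cos(45))
v = 1.045 m/s


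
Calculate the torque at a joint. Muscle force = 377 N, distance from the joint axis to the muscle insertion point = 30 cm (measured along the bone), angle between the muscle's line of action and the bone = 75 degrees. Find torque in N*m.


Torque = F * d * sin(theta)   (moment arm = d*sin(theta))
d = 30 cm = 0.3 m
Torque = 377 * 0.3 * sin(75)
Torque = 109.2 N*m


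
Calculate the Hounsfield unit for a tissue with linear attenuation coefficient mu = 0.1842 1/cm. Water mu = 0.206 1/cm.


HU = ((mu_tissue - mu_water) / mu_water) * 1000
HU = ((0.1842 - 0.206) / 0.206) * 1000
HU = -105.8


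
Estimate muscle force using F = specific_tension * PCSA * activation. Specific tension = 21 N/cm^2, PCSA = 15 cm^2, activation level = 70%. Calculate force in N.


F = sigma * PCSA * activation
F = 21 * 15 * 0.7
F = 220.5 N


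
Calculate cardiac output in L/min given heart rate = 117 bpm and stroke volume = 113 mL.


CO = HR * SV
CO = 117 * 113 / 1000
CO = 13.22 L/min


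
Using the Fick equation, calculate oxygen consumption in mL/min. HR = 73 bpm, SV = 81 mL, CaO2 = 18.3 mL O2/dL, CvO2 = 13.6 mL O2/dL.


CO = HR*SV = 73*81/1000 = 5.913 L/min
a-v O2 diff = 18.3 - 13.6 = 4.7 mL/dL
VO2 = CO * (CaO2-CvO2) * 10 dL/L
VO2 = 5.913 * 4.7 * 10
VO2 = 277.9 mL/min


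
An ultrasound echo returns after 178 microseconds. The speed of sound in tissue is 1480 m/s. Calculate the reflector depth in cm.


depth = c * t / 2
t = 178 us = 1.7800e-04 s
depth = 1480 * 1.7800e-04 / 2
depth = 0.13172 m = 13.172 cm


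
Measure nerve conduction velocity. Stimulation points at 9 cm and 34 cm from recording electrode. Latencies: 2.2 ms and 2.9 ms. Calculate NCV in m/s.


Distance = (34 - 9) / 100 = 0.25 m
dt = (2.9 - 2.2) / 1000 = 7.0000e-04 s
NCV = dist / dt = 357.1 m/s


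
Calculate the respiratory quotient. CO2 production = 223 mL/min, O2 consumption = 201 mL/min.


RQ = VCO2 / VO2
RQ = 223 / 201
RQ = 1.109


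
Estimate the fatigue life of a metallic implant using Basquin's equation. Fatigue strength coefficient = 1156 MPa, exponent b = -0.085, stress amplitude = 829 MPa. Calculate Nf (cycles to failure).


sigma_a = sigma_f' * (2Nf)^b
2Nf = (sigma_a/sigma_f')^(1/b)
2Nf = (829/1156)^(1/-0.085)
2Nf = 49.987612
Nf = 24.99


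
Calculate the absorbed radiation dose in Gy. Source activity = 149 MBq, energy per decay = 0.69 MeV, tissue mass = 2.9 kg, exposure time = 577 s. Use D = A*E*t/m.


A = 149 MBq = 1.4900e+08 Bq
E = 0.69 MeV = 1.10538e-13 J
D = A*E*t/m = 1.4900e+08*1.10538e-13*577/2.9
D = 0.003277 Gy


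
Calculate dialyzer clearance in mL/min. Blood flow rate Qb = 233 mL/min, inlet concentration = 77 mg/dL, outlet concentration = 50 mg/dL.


K = Qb * (Cb_in - Cb_out) / Cb_in
K = 233 * (77 - 50) / 77
K = 81.7 mL/min


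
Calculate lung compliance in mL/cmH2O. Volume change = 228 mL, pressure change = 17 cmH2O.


C = dV / dP
C = 228 / 17
C = 13.41 mL/cmH2O


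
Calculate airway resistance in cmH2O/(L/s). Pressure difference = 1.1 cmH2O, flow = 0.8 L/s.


R = dP / flow
R = 1.1 / 0.8
R = 1.375 cmH2O/(L/s)


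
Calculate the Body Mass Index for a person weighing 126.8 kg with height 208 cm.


BMI = weight / height^2
height = 208 cm = 2.08 m
BMI = 126.8 / 2.08^2
BMI = 29.31 kg/m^2


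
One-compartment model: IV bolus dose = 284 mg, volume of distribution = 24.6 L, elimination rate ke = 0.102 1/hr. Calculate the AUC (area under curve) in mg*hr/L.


C0 = Dose/Vd = 284/24.6 = 11.5447 mg/L
AUC = C0/ke = 11.5447/0.102
AUC = 113.2 mg*hr/L


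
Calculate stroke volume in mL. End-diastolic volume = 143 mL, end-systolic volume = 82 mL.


SV = EDV - ESV
SV = 143 - 82
SV = 61 mL


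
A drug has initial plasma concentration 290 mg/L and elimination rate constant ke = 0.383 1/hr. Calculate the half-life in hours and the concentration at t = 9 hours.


t_half = ln(2) / ke = 0.693147 / 0.383 = 1.81 hr
C(t) = C0 * exp(-ke*t) = 290 * exp(-0.383*9)
C(9) = 9.234 mg/L


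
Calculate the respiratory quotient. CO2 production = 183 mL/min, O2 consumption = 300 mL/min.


RQ = VCO2 / VO2
RQ = 183 / 300
RQ = 0.61


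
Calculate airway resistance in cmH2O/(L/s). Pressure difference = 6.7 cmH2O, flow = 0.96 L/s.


R = dP / flow
R = 6.7 / 0.96
R = 6.979 cmH2O/(L/s)


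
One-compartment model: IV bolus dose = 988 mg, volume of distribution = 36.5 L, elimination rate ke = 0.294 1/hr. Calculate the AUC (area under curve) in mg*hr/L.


C0 = Dose/Vd = 988/36.5 = 27.0685 mg/L
AUC = C0/ke = 27.0685/0.294
AUC = 92.07 mg*hr/L


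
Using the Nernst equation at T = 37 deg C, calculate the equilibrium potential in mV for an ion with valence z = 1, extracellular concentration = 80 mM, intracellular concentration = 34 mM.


E = (RT/(zF)) * ln(C_out/C_in)
T = 37 + 273.15 = 310.15 K
E = (8.314 * 310.15 / (1 * 96485)) * ln(80/34)
E = 22.87 mV


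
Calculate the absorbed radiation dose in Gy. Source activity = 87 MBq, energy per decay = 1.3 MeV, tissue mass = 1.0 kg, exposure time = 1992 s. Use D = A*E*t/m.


A = 87 MBq = 8.7000e+07 Bq
E = 1.3 MeV = 2.0826e-13 J
D = A*E*t/m = 8.7000e+07*2.0826e-13*1992/1.0
D = 0.03609 Gy


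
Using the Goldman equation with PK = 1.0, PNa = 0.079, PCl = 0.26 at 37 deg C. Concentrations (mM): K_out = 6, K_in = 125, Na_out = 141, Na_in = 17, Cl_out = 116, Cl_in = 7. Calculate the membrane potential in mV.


Vm = (RT/F)*ln((PK*Ko + PNa*Nao + PCl*Cli)/(PK*Ki + PNa*Nai + PCl*Clo))
Numer = 18.959, Denom = 156.503
Vm = -56.41 mV


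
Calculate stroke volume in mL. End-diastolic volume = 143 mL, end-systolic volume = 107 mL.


SV = EDV - ESV
SV = 143 - 107
SV = 36 mL


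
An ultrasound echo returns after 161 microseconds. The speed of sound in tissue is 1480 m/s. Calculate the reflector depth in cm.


depth = c * t / 2
t = 161 us = 1.6100e-04 s
depth = 1480 * 1.6100e-04 / 2
depth = 0.11914 m = 11.914 cm


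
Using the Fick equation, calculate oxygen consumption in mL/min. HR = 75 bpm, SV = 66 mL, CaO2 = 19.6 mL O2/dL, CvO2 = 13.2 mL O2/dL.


CO = HR*SV = 75*66/1000 = 4.95 L/min
a-v O2 diff = 19.6 - 13.2 = 6.4 mL/dL
VO2 = CO * (CaO2-CvO2) * 10 dL/L
VO2 = 4.95 * 6.4 * 10
VO2 = 316.8 mL/min


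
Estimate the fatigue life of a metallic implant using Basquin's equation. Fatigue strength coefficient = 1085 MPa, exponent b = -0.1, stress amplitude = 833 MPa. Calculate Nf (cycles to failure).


sigma_a = sigma_f' * (2Nf)^b
2Nf = (sigma_a/sigma_f')^(1/b)
2Nf = (833/1085)^(1/-0.1)
2Nf = 14.055535
Nf = 7.028


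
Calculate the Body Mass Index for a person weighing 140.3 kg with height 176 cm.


BMI = weight / height^2
height = 176 cm = 1.76 m
BMI = 140.3 / 1.76^2
BMI = 45.29 kg/m^2


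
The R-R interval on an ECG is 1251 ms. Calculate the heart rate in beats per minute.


HR = 60 / RR_interval(s)
RR = 1251 ms = 1.251 s
HR = 60 / 1.251 = 47.96 bpm


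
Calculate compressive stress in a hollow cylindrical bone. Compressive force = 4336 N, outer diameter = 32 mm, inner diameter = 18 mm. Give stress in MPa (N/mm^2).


A = pi*(r_o^2 - r_i^2)
r_o = 16 mm, r_i = 9 mm
A = 549.779 mm^2
sigma = F/A = 4336 / 549.779
sigma = 7.887 MPa


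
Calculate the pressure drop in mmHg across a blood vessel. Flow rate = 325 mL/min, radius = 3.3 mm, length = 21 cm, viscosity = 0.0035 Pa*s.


dP = 8*mu*L*Q / (pi*r^4)
Q = 325 mL/min = 5.41667e-06 m^3/s
dP = 85.4878 Pa = 85.4878 / 133.322 mmHg = 0.6412 mmHg


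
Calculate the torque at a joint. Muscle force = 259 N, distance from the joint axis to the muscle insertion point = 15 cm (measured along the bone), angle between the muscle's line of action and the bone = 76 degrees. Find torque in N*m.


Torque = F * d * sin(theta)   (moment arm = d*sin(theta))
d = 15 cm = 0.15 m
Torque = 259 * 0.15 * sin(76)
Torque = 37.7 N*m


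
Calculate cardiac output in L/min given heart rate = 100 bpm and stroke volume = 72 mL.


CO = HR * SV
CO = 100 * 72 / 1000
CO = 7.2 L/min


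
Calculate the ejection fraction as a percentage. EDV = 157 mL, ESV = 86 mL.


SV = EDV - ESV = 157 - 86 = 71 mL
EF = SV/EDV * 100 = 71/157 * 100
EF = 45.22%


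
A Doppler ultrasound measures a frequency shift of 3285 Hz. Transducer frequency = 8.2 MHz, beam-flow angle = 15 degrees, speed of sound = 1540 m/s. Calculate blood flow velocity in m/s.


v = fd * c / (2 * f0 * cos(theta))
v = 3285 * 1540 / (2 * 8.2000e+06 * cos(15))
v = 0.3194 m/s


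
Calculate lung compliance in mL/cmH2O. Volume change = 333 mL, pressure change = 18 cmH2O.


C = dV / dP
C = 333 / 18
C = 18.5 mL/cmH2O


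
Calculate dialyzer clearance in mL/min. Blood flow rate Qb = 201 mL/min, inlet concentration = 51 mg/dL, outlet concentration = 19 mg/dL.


K = Qb * (Cb_in - Cb_out) / Cb_in
K = 201 * (51 - 19) / 51
K = 126.1 mL/min


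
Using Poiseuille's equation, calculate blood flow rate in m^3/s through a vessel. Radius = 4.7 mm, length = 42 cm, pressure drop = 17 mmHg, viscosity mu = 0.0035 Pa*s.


Q = pi*r^4*dP / (8*mu*L)
r = 0.0047 m, L = 0.42 m
dP = 17 mmHg = 2266.474 Pa
Q = 2.9545e-04 m^3/s


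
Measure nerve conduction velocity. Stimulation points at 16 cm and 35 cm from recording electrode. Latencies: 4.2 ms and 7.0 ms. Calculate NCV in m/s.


Distance = (35 - 16) / 100 = 0.19 m
dt = (7.0 - 4.2) / 1000 = 0.0028 s
NCV = dist / dt = 67.86 m/s


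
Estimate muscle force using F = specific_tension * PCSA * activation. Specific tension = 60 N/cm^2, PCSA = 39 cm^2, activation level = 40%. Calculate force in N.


F = sigma * PCSA * activation
F = 60 * 39 * 0.4
F = 936 N


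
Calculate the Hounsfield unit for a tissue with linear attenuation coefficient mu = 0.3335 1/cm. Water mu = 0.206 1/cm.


HU = ((mu_tissue - mu_water) / mu_water) * 1000
HU = ((0.3335 - 0.206) / 0.206) * 1000
HU = 618.9


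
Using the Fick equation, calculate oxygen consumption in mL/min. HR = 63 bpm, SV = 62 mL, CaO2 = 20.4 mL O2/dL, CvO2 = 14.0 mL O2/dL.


CO = HR*SV = 63*62/1000 = 3.906 L/min
a-v O2 diff = 20.4 - 14.0 = 6.4 mL/dL
VO2 = CO * (CaO2-CvO2) * 10 dL/L
VO2 = 3.906 * 6.4 * 10
VO2 = 250 mL/min


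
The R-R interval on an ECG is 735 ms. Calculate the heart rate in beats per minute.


HR = 60 / RR_interval(s)
RR = 735 ms = 0.735 s
HR = 60 / 0.735 = 81.63 bpm


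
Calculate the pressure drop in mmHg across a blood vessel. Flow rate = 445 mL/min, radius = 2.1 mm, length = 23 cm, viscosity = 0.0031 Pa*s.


dP = 8*mu*L*Q / (pi*r^4)
Q = 445 mL/min = 7.41667e-06 m^3/s
dP = 692.407 Pa = 692.407 / 133.322 mmHg = 5.193 mmHg


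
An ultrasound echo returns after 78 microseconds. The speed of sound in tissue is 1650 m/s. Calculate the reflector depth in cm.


depth = c * t / 2
t = 78 us = 7.8000e-05 s
depth = 1650 * 7.8000e-05 / 2
depth = 0.06435 m = 6.435 cm


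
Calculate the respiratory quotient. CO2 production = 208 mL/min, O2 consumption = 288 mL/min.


RQ = VCO2 / VO2
RQ = 208 / 288
RQ = 0.7222


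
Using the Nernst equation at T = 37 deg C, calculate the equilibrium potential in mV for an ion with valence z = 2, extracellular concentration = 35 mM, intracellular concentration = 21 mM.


E = (RT/(zF)) * ln(C_out/C_in)
T = 37 + 273.15 = 310.15 K
E = (8.314 * 310.15 / (2 * 96485)) * ln(35/21)
E = 6.826 mV


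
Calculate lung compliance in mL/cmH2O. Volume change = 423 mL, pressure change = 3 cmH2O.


C = dV / dP
C = 423 / 3
C = 141 mL/cmH2O


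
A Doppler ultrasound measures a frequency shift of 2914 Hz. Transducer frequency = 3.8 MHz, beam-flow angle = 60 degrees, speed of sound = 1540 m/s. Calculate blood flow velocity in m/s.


v = fd * c / (2 * f0 * cos(theta))
v = 2914 * 1540 / (2 * 3.8000e+06 * cos(60))
v = 1.181 m/s


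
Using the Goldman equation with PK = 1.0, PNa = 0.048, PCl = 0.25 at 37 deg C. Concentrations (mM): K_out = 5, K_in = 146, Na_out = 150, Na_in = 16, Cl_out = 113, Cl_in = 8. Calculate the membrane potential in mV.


Vm = (RT/F)*ln((PK*Ko + PNa*Nao + PCl*Cli)/(PK*Ki + PNa*Nai + PCl*Clo))
Numer = 14.2, Denom = 175.018
Vm = -67.12 mV


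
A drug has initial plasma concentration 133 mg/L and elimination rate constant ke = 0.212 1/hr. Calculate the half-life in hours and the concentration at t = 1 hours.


t_half = ln(2) / ke = 0.693147 / 0.212 = 3.27 hr
C(t) = C0 * exp(-ke*t) = 133 * exp(-0.212*1)
C(1) = 107.6 mg/L


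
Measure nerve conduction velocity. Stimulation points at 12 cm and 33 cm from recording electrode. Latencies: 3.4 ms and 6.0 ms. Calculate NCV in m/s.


Distance = (33 - 12) / 100 = 0.21 m
dt = (6.0 - 3.4) / 1000 = 0.0026 s
NCV = dist / dt = 80.77 m/s


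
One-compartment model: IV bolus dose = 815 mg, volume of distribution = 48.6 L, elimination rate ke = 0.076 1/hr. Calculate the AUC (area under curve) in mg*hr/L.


C0 = Dose/Vd = 815/48.6 = 16.7695 mg/L
AUC = C0/ke = 16.7695/0.076
AUC = 220.7 mg*hr/L


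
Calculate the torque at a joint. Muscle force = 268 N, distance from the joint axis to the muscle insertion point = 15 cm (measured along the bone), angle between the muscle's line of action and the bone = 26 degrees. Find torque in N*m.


Torque = F * d * sin(theta)   (moment arm = d*sin(theta))
d = 15 cm = 0.15 m
Torque = 268 * 0.15 * sin(26)
Torque = 17.62 N*m


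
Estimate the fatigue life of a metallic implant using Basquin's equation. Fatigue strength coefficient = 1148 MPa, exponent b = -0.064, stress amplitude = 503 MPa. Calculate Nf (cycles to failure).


sigma_a = sigma_f' * (2Nf)^b
2Nf = (sigma_a/sigma_f')^(1/b)
2Nf = (503/1148)^(1/-0.064)
2Nf = 397733.56
Nf = 1.989e+05


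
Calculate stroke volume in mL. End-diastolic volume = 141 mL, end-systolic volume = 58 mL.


SV = EDV - ESV
SV = 141 - 58
SV = 83 mL


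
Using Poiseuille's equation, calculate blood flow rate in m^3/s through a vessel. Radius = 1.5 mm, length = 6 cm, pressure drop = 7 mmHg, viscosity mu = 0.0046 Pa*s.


Q = pi*r^4*dP / (8*mu*L)
r = 0.0015 m, L = 0.06 m
dP = 7 mmHg = 933.254 Pa
Q = 6.7223e-06 m^3/s


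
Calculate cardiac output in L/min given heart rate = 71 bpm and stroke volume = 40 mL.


CO = HR * SV
CO = 71 * 40 / 1000
CO = 2.84 L/min


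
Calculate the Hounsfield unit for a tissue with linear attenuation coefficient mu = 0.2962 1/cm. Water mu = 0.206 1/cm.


HU = ((mu_tissue - mu_water) / mu_water) * 1000
HU = ((0.2962 - 0.206) / 0.206) * 1000
HU = 437.9


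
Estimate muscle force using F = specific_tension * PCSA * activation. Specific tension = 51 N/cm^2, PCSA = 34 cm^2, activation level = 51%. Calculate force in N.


F = sigma * PCSA * activation
F = 51 * 34 * 0.51
F = 884.3 N


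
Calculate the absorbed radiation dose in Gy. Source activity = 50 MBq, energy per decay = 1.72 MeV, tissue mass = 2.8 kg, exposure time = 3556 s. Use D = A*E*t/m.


A = 50 MBq = 5.0000e+07 Bq
E = 1.72 MeV = 2.75544e-13 J
D = A*E*t/m = 5.0000e+07*2.75544e-13*3556/2.8
D = 0.0175 Gy


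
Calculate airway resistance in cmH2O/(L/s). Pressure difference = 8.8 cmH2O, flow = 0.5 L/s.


R = dP / flow
R = 8.8 / 0.5
R = 17.6 cmH2O/(L/s)


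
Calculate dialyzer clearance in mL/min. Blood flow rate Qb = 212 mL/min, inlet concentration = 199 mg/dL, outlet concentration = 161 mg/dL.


K = Qb * (Cb_in - Cb_out) / Cb_in
K = 212 * (199 - 161) / 199
K = 40.48 mL/min


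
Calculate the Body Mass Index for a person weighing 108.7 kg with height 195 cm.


BMI = weight / height^2
height = 195 cm = 1.95 m
BMI = 108.7 / 1.95^2
BMI = 28.59 kg/m^2


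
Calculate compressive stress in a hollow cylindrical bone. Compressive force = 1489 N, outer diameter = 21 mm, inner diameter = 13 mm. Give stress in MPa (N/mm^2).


A = pi*(r_o^2 - r_i^2)
r_o = 10.5 mm, r_i = 6.5 mm
A = 213.628 mm^2
sigma = F/A = 1489 / 213.628
sigma = 6.97 MPa


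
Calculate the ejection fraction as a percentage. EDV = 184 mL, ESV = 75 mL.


SV = EDV - ESV = 184 - 75 = 109 mL
EF = SV/EDV * 100 = 109/184 * 100
EF = 59.24%


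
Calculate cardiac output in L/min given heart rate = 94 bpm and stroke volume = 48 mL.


CO = HR * SV
CO = 94 * 48 / 1000
CO = 4.512 L/min


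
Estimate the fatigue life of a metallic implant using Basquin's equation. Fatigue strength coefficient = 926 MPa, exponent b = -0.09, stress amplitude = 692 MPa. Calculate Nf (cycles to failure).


sigma_a = sigma_f' * (2Nf)^b
2Nf = (sigma_a/sigma_f')^(1/b)
2Nf = (692/926)^(1/-0.09)
2Nf = 25.445437
Nf = 12.72


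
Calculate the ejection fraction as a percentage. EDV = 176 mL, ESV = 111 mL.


SV = EDV - ESV = 176 - 111 = 65 mL
EF = SV/EDV * 100 = 65/176 * 100
EF = 36.93%


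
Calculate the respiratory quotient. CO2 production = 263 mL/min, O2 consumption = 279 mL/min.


RQ = VCO2 / VO2
RQ = 263 / 279
RQ = 0.9427


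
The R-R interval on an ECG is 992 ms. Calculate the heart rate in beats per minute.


HR = 60 / RR_interval(s)
RR = 992 ms = 0.992 s
HR = 60 / 0.992 = 60.48 bpm


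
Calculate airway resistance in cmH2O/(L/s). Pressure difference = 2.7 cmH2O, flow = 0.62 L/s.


R = dP / flow
R = 2.7 / 0.62
R = 4.355 cmH2O/(L/s)


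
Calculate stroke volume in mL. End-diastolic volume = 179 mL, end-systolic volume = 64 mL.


SV = EDV - ESV
SV = 179 - 64
SV = 115 mL


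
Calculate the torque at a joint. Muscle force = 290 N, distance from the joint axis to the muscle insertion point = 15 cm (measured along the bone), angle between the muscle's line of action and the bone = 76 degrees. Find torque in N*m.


Torque = F * d * sin(theta)   (moment arm = d*sin(theta))
d = 15 cm = 0.15 m
Torque = 290 * 0.15 * sin(76)
Torque = 42.21 N*m


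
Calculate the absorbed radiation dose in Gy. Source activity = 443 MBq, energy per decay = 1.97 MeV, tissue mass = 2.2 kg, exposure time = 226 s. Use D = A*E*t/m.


A = 443 MBq = 4.4300e+08 Bq
E = 1.97 MeV = 3.15594e-13 J
D = A*E*t/m = 4.4300e+08*3.15594e-13*226/2.2
D = 0.01436 Gy


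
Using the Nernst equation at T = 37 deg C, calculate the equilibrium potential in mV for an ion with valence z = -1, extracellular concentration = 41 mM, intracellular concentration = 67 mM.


E = (RT/(zF)) * ln(C_out/C_in)
T = 37 + 273.15 = 310.15 K
E = (8.314 * 310.15 / (-1 * 96485)) * ln(41/67)
E = 13.13 mV


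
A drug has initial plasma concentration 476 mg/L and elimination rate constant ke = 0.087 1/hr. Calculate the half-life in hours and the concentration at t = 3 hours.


t_half = ln(2) / ke = 0.693147 / 0.087 = 7.967 hr
C(t) = C0 * exp(-ke*t) = 476 * exp(-0.087*3)
C(3) = 366.7 mg/L


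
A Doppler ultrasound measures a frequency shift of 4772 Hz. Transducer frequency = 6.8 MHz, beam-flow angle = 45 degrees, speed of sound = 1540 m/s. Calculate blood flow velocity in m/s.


v = fd * c / (2 * f0 * cos(theta))
v = 4772 * 1540 / (2 * 6.8000e+06 * cos(45))
v = 0.7642 m/s


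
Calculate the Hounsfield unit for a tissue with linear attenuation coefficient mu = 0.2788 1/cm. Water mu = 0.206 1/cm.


HU = ((mu_tissue - mu_water) / mu_water) * 1000
HU = ((0.2788 - 0.206) / 0.206) * 1000
HU = 353.4


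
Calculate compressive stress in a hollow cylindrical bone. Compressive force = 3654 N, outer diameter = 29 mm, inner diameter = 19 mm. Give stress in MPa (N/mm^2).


A = pi*(r_o^2 - r_i^2)
r_o = 14.5 mm, r_i = 9.5 mm
A = 376.991 mm^2
sigma = F/A = 3654 / 376.991
sigma = 9.693 MPa


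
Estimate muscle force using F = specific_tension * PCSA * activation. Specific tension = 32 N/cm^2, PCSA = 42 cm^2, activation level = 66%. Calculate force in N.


F = sigma * PCSA * activation
F = 32 * 42 * 0.66
F = 887 N


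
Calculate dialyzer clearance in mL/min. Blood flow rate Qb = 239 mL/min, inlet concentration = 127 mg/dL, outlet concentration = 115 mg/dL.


K = Qb * (Cb_in - Cb_out) / Cb_in
K = 239 * (127 - 115) / 127
K = 22.58 mL/min


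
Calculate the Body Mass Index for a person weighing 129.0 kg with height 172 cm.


BMI = weight / height^2
height = 172 cm = 1.72 m
BMI = 129.0 / 1.72^2
BMI = 43.6 kg/m^2


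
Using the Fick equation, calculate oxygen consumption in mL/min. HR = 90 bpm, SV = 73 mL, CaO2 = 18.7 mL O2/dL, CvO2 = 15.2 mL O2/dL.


CO = HR*SV = 90*73/1000 = 6.57 L/min
a-v O2 diff = 18.7 - 15.2 = 3.5 mL/dL
VO2 = CO * (CaO2-CvO2) * 10 dL/L
VO2 = 6.57 * 3.5 * 10
VO2 = 230 mL/min


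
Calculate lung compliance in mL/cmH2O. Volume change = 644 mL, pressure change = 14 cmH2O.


C = dV / dP
C = 644 / 14
C = 46 mL/cmH2O


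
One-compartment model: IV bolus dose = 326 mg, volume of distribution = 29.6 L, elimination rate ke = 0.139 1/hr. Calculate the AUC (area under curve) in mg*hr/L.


C0 = Dose/Vd = 326/29.6 = 11.0135 mg/L
AUC = C0/ke = 11.0135/0.139
AUC = 79.23 mg*hr/L


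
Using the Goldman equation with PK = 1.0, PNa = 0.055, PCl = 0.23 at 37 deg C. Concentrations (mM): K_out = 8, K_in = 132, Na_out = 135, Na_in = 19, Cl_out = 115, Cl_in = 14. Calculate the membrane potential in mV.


Vm = (RT/F)*ln((PK*Ko + PNa*Nao + PCl*Cli)/(PK*Ki + PNa*Nai + PCl*Clo))
Numer = 18.645, Denom = 159.495
Vm = -57.36 mV


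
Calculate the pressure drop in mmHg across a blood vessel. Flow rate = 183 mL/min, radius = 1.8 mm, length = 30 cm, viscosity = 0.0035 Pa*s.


dP = 8*mu*L*Q / (pi*r^4)
Q = 183 mL/min = 3.05e-06 m^3/s
dP = 776.854 Pa = 776.854 / 133.322 mmHg = 5.827 mmHg


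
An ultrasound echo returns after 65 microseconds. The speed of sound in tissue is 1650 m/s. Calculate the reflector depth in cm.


depth = c * t / 2
t = 65 us = 6.5000e-05 s
depth = 1650 * 6.5000e-05 / 2
depth = 0.053625 m = 5.3625 cm


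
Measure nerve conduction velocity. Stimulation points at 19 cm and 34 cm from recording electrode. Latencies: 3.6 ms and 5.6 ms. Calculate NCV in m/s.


Distance = (34 - 19) / 100 = 0.15 m
dt = (5.6 - 3.6) / 1000 = 0.002 s
NCV = dist / dt = 75 m/s


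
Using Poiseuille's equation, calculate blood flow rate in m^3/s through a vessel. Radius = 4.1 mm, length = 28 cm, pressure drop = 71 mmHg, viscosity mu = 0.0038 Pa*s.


Q = pi*r^4*dP / (8*mu*L)
r = 0.0041 m, L = 0.28 m
dP = 71 mmHg = 9465.862 Pa
Q = 9.8722e-04 m^3/s


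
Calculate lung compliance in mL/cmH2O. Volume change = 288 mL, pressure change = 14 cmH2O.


C = dV / dP
C = 288 / 14
C = 20.57 mL/cmH2O


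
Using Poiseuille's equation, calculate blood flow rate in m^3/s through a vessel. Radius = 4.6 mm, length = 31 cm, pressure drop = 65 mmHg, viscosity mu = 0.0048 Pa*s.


Q = pi*r^4*dP / (8*mu*L)
r = 0.0046 m, L = 0.31 m
dP = 65 mmHg = 8665.93 Pa
Q = 0.001024 m^3/s


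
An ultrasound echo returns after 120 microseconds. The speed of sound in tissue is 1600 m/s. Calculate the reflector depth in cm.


depth = c * t / 2
t = 120 us = 1.2000e-04 s
depth = 1600 * 1.2000e-04 / 2
depth = 0.096 m = 9.6 cm


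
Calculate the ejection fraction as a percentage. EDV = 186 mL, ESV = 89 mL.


SV = EDV - ESV = 186 - 89 = 97 mL
EF = SV/EDV * 100 = 97/186 * 100
EF = 52.15%


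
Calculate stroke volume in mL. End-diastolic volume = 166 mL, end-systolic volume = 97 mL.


SV = EDV - ESV
SV = 166 - 97
SV = 69 mL


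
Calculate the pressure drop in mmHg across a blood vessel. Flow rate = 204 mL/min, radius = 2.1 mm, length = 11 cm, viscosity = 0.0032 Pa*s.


dP = 8*mu*L*Q / (pi*r^4)
Q = 204 mL/min = 3.4e-06 m^3/s
dP = 156.706 Pa = 156.706 / 133.322 mmHg = 1.175 mmHg


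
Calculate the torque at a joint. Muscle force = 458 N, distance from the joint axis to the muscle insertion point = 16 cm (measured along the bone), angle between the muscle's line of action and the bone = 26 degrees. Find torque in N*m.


Torque = F * d * sin(theta)   (moment arm = d*sin(theta))
d = 16 cm = 0.16 m
Torque = 458 * 0.16 * sin(26)
Torque = 32.12 N*m


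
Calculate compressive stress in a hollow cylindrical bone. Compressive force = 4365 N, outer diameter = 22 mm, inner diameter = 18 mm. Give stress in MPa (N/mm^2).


A = pi*(r_o^2 - r_i^2)
r_o = 11 mm, r_i = 9 mm
A = 125.664 mm^2
sigma = F/A = 4365 / 125.664
sigma = 34.74 MPa


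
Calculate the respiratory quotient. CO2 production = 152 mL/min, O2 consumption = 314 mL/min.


RQ = VCO2 / VO2
RQ = 152 / 314
RQ = 0.4841


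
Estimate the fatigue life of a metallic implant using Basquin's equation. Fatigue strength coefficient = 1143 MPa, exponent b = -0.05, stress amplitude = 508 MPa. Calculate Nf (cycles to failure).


sigma_a = sigma_f' * (2Nf)^b
2Nf = (sigma_a/sigma_f')^(1/b)
2Nf = (508/1143)^(1/-0.05)
2Nf = 11057332
Nf = 5.5287e+06


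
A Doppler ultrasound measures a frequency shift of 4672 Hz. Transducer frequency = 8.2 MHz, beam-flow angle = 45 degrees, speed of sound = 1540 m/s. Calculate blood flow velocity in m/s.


v = fd * c / (2 * f0 * cos(theta))
v = 4672 * 1540 / (2 * 8.2000e+06 * cos(45))
v = 0.6204 m/s


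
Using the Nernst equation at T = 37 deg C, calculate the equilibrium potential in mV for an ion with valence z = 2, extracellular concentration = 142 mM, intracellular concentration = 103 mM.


E = (RT/(zF)) * ln(C_out/C_in)
T = 37 + 273.15 = 310.15 K
E = (8.314 * 310.15 / (2 * 96485)) * ln(142/103)
E = 4.291 mV


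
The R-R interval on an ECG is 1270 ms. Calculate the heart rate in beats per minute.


HR = 60 / RR_interval(s)
RR = 1270 ms = 1.27 s
HR = 60 / 1.27 = 47.24 bpm


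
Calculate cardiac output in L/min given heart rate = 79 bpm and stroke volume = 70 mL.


CO = HR * SV
CO = 79 * 70 / 1000
CO = 5.53 L/min


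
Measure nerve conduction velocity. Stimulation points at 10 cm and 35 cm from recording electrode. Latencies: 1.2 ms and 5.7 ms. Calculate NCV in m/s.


Distance = (35 - 10) / 100 = 0.25 m
dt = (5.7 - 1.2) / 1000 = 0.0045 s
NCV = dist / dt = 55.56 m/s


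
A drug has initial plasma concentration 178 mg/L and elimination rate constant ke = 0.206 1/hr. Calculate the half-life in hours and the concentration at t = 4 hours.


t_half = ln(2) / ke = 0.693147 / 0.206 = 3.365 hr
C(t) = C0 * exp(-ke*t) = 178 * exp(-0.206*4)
C(4) = 78.08 mg/L


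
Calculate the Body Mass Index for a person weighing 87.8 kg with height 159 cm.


BMI = weight / height^2
height = 159 cm = 1.59 m
BMI = 87.8 / 1.59^2
BMI = 34.73 kg/m^2


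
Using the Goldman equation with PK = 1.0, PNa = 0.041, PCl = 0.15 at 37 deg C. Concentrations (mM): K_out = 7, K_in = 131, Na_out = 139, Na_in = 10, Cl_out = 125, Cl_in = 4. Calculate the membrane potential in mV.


Vm = (RT/F)*ln((PK*Ko + PNa*Nao + PCl*Cli)/(PK*Ki + PNa*Nai + PCl*Clo))
Numer = 13.299, Denom = 150.16
Vm = -64.78 mV


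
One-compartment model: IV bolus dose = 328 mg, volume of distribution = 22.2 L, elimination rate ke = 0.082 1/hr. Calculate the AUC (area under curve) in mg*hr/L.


C0 = Dose/Vd = 328/22.2 = 14.7748 mg/L
AUC = C0/ke = 14.7748/0.082
AUC = 180.2 mg*hr/L


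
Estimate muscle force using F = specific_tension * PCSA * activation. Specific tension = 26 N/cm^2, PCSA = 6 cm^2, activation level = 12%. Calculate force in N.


F = sigma * PCSA * activation
F = 26 * 6 * 0.12
F = 18.72 N


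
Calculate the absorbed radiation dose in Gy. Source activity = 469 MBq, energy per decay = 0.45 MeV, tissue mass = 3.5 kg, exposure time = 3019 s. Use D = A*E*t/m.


A = 469 MBq = 4.6900e+08 Bq
E = 0.45 MeV = 7.209e-14 J
D = A*E*t/m = 4.6900e+08*7.209e-14*3019/3.5
D = 0.02916 Gy


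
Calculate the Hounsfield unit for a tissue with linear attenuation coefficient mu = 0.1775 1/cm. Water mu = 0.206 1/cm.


HU = ((mu_tissue - mu_water) / mu_water) * 1000
HU = ((0.1775 - 0.206) / 0.206) * 1000
HU = -138.3


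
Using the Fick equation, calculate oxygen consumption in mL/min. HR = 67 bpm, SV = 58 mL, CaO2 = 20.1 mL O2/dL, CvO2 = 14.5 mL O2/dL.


CO = HR*SV = 67*58/1000 = 3.886 L/min
a-v O2 diff = 20.1 - 14.5 = 5.6 mL/dL
VO2 = CO * (CaO2-CvO2) * 10 dL/L
VO2 = 3.886 * 5.6 * 10
VO2 = 217.6 mL/min


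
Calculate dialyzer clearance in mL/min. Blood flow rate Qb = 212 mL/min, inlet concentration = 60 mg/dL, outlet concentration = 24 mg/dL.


K = Qb * (Cb_in - Cb_out) / Cb_in
K = 212 * (60 - 24) / 60
K = 127.2 mL/min


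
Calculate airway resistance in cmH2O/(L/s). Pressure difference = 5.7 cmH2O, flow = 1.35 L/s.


R = dP / flow
R = 5.7 / 1.35
R = 4.222 cmH2O/(L/s)


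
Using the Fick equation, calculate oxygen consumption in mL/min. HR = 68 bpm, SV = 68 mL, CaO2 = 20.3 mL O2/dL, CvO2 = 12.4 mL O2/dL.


CO = HR*SV = 68*68/1000 = 4.624 L/min
a-v O2 diff = 20.3 - 12.4 = 7.9 mL/dL
VO2 = CO * (CaO2-CvO2) * 10 dL/L
VO2 = 4.624 * 7.9 * 10
VO2 = 365.3 mL/min


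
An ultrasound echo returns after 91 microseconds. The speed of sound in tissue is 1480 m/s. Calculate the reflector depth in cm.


depth = c * t / 2
t = 91 us = 9.1000e-05 s
depth = 1480 * 9.1000e-05 / 2
depth = 0.06734 m = 6.734 cm


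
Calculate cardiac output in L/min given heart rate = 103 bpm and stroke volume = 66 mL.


CO = HR * SV
CO = 103 * 66 / 1000
CO = 6.798 L/min


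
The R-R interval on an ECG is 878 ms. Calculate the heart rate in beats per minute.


HR = 60 / RR_interval(s)
RR = 878 ms = 0.878 s
HR = 60 / 0.878 = 68.34 bpm


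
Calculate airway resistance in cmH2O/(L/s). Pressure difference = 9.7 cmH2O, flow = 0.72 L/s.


R = dP / flow
R = 9.7 / 0.72
R = 13.47 cmH2O/(L/s)


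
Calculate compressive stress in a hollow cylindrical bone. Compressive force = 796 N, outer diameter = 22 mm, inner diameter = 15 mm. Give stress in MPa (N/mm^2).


A = pi*(r_o^2 - r_i^2)
r_o = 11 mm, r_i = 7.5 mm
A = 203.418 mm^2
sigma = F/A = 796 / 203.418
sigma = 3.913 MPa
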